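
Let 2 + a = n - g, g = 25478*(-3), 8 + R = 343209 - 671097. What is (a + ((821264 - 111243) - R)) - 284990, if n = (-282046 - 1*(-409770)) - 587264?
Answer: 369819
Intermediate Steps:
R = -327896 (R = -8 + (343209 - 671097) = -8 - 327888 = -327896)
g = -76434
n = -459540 (n = (-282046 + 409770) - 587264 = 127724 - 587264 = -459540)
a = -383108 (a = -2 + (-459540 - 1*(-76434)) = -2 + (-459540 + 76434) = -2 - 383106 = -383108)
(a + ((821264 - 111243) - R)) - 284990 = (-383108 + ((821264 - 111243) - 1*(-327896))) - 284990 = (-383108 + (710021 + 327896)) - 284990 = (-383108 + 1037917) - 284990 = 654809 - 284990 = 369819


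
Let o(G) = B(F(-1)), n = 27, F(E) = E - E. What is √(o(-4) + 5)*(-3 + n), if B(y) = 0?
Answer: 24*√5 ≈ 53.666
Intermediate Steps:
F(E) = 0
o(G) = 0
√(o(-4) + 5)*(-3 + n) = √(0 + 5)*(-3 + 27) = √5*24 = 24*√5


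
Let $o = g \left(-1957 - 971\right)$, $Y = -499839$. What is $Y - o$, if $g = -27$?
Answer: $-578895$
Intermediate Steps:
$o = 79056$ ($o = - 27 \left(-1957 - 971\right) = \left(-27\right) \left(-2928\right) = 79056$)
$Y - o = -499839 - 79056 = -578895$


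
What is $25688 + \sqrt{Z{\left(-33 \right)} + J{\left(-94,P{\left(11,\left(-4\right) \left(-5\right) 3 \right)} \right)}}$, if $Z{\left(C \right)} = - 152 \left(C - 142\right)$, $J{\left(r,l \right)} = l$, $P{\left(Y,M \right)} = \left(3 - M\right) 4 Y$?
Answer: $25688 + 2 \sqrt{6023} \approx 25843.0$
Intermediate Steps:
$P{\left(Y,M \right)} = Y \left(12 - 4 M\right)$ ($P{\left(Y,M \right)} = \left(12 - 4 M\right) Y = Y \left(12 - 4 M\right)$)
$Z{\left(C \right)} = 21584 - 152 C$ ($Z{\left(C \right)} = - 152 \left(-142 + C\right) = 21584 - 152 C$)
$25688 + \sqrt{Z{\left(-33 \right)} + J{\left(-94,P{\left(11,\left(-4\right) \left(-5\right) 3 \right)} \right)}} = 25688 + \sqrt{\left(21584 - -5016\right) + 4 \cdot 11 \left(3 - \left(-4\right) \left(-5\right) 3\right)} = 25688 + \sqrt{\left(21584 + 5016\right) + 4 \cdot 11 \left(3 - 20 \cdot 3\right)} = 25688 + \sqrt{26600 + 4 \cdot 11 \left(3 - 60\right)} = 25688 + \sqrt{26600 + 4 \cdot 11 \left(-57\right)} = 25688 + \sqrt{26600 - 2508} = 25688 + \sqrt{24092} = 25688 + 2 \sqrt{6023}$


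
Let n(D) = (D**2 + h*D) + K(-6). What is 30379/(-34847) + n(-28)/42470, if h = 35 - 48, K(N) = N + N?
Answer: -625304969/739976045 ≈ -0.84503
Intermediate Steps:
K(N) = 2*N
h = -13
n(D) = -12 + D**2 - 13*D (n(D) = (D**2 - 13*D) + 2*(-6) = (D**2 - 13*D) - 12 = -12 + D**2 - 13*D)
30379/(-34847) + n(-28)/42470 = 30379/(-34847) + (-12 + (-28)**2 - 13*(-28))/42470 = 30379*(-1/34847) + (-12 + 784 + 364)*(1/42470) = -30379/34847 + 1136*(1/42470) = -30379/34847 + 568/21235 = -625304969/739976045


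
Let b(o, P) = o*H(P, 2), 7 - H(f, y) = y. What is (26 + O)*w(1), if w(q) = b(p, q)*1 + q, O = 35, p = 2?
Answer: 671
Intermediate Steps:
H(f, y) = 7 - y
b(o, P) = 5*o (b(o, P) = o*(7 - 1*2) = o*(7 - 2) = o*5 = 5*o)
w(q) = 10 + q (w(q) = (5*2)*1 + q = 10*1 + q = 10 + q)
(26 + O)*w(1) = (26 + 35)*(10 + 1) = 61*11 = 671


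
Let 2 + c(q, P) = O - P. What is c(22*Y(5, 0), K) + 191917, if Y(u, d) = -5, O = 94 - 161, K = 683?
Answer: 191165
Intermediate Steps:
O = -67
c(q, P) = -69 - P (c(q, P) = -2 + (-67 - P) = -69 - P)
c(22*Y(5, 0), K) + 191917 = (-69 - 1*683) + 191917 = (-69 - 683) + 191917 = -752 + 191917 = 191165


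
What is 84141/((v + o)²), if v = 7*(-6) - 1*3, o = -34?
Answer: 84141/6241 ≈ 13.482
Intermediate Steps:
v = -45 (v = -42 - 3 = -45)
84141/((v + o)²) = 84141/((-45 - 34)²) = 84141/((-79)²) = 84141/6241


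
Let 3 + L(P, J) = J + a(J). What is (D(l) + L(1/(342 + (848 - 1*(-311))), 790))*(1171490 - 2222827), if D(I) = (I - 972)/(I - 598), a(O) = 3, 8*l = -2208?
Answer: -363609106798/437 ≈ -8.3206e+8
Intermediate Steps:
l = -276 (l = (1/8)*(-2208) = -276)
D(I) = (-972 + I)/(-598 + I)
L(P, J) = J (L(P, J) = -3 + (J + 3) = -3 + (3 + J) = J)
(D(l) + L(1/(342 + (848 - 1*(-311))), 790))*(1171490 - 2222827) = ((-972 - 276)/(-598 - 276) + 790)*(1171490 - 2222827) = (-1248/(-874) + 790)*(-1051337) = (-1/874*(-1248) + 790)*(-1051337) = (624/437 + 790)*(-1051337) = (345854/437)*(-1051337) = -363609106798/437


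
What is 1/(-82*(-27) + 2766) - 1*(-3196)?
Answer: 15916081/4980 ≈ 3196.0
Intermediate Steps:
1/(-82*(-27) + 2766) - 1*(-3196) = 1/(2214 + 2766) + 3196 = 1/4980 + 3196 = 15916081/4980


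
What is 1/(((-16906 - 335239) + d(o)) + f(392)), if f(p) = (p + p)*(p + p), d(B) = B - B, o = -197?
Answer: 1/262511 ≈ 3.8094e-6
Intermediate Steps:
d(B) = 0
f(p) = 4*p² (f(p) = (2*p)*(2*p) = 4*p²)
1/(((-16906 - 335239) + d(o)) + f(392)) = 1/(((-16906 - 335239) + 0) + 4*392²) = 1/((-352145 + 0) + 4*153664) = 1/(-352145 + 614656) = 1/262511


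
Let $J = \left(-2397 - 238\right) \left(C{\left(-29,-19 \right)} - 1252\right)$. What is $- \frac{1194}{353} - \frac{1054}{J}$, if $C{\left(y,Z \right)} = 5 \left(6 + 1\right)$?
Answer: $- \frac{7266196}{2148005} \approx -3.3828$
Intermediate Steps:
$C{\left(y,Z \right)} = 35$ ($C{\left(y,Z \right)} = 5 \cdot 7 = 35$)
$J = 3206795$ ($J = \left(-2397 - 238\right) \left(35 - 1252\right) = \left(-2635\right) \left(-1217\right) = 3206795$)
$- \frac{1194}{353} - \frac{1054}{J} = - \frac{1194}{353} - \frac{1054}{3206795} = \left(-1194\right) \frac{1}{353} - \frac{2}{6085} = - \frac{1194}{353} - \frac{2}{6085} = - \frac{7266196}{2148005}$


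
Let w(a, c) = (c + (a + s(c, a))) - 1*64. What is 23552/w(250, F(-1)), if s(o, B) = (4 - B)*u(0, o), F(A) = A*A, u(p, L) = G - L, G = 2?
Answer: -23552/59 ≈ -399.19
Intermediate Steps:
u(p, L) = 2 - L
F(A) = A**2
s(o, B) = (2 - o)*(4 - B) (s(o, B) = (4 - B)*(2 - o) = (2 - o)*(4 - B))
w(a, c) = -64 + a + c + (-4 + a)*(-2 + c) (w(a, c) = (c + (a + (-4 + a)*(-2 + c))) - 1*64 = (a + c + (-4 + a)*(-2 + c)) - 64 = -64 + a + c + (-4 + a)*(-2 + c))
23552/w(250, F(-1)) = 23552/(-56 - 1*250 - 3*(-1)**2 + 250*(-1)**2) = 23552/(-56 - 250 - 3*1 + 250*1) = 23552/(-56 - 250 - 3 + 250) = 23552/(-59) = 23552*(-1/59) = -23552/59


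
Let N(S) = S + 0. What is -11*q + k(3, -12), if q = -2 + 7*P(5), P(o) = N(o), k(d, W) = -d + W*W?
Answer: -222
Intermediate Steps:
N(S) = S
k(d, W) = W**2 - d (k(d, W) = -d + W**2 = W**2 - d)
P(o) = o
q = 33 (q = -2 + 7*5 = -2 + 35 = 33)
-11*q + k(3, -12) = -11*33 + ((-12)**2 - 1*3) = -363 + (144 - 3) = -363 + 141 = -222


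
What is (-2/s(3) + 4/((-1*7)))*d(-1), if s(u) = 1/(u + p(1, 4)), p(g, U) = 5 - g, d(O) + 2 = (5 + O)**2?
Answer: -204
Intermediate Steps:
d(O) = -2 + (5 + O)**2
s(u) = 1/(4 + u) (s(u) = 1/(u + (5 - 1*1)) = 1/(u + (5 - 1)) = 1/(u + 4) = 1/(4 + u))
(-2/s(3) + 4/((-1*7)))*d(-1) = (-2/(1/(4 + 3)) + 4/((-1*7)))*(-2 + (5 - 1)**2) = (-2/(1/7) + 4/(-7))*(-2 + 4**2) = (-2/1/7 + 4*(-1/7))*(-2 + 16) = (-2*7 - 4/7)*14 = (-14 - 4/7)*14 = -102/7*14 = -204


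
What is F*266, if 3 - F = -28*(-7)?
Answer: -51338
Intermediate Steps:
F = -193 (F = 3 - (-28)*(-7) = 3 - 1*196 = 3 - 196 = -193)
F*266 = -193*266 = -51338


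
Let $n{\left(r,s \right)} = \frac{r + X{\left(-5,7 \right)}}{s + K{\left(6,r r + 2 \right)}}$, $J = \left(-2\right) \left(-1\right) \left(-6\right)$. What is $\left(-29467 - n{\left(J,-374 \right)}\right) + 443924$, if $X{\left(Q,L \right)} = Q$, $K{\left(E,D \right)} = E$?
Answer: $\frac{152520159}{368} \approx 4.1446 \cdot 10^{5}$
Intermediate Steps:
$J = -12$ ($J = 2 \left(-6\right) = -12$)
$n{\left(r,s \right)} = \frac{-5 + r}{6 + s}$ ($n{\left(r,s \right)} = \frac{r - 5}{s + 6} = \frac{-5 + r}{6 + s}$)
$\left(-29467 - n{\left(J,-374 \right)}\right) + 443924 = \left(-29467 - \frac{-5 - 12}{6 - 374}\right) + 443924 = \left(-29467 - \frac{1}{-368} \left(-17\right)\right) + 443924 = \left(-29467 - \left(- \frac{1}{368}\right) \left(-17\right)\right) + 443924 = \left(-29467 - \frac{17}{368}\right) + 443924 = - \frac{10843873}{368} + 443924 = \frac{152520159}{368}$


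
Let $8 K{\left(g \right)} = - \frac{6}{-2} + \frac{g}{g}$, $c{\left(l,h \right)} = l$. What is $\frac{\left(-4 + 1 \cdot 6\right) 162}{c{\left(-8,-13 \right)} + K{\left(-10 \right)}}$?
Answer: $- \frac{216}{5} \approx -43.2$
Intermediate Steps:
$K{\left(g \right)} = \frac{1}{2}$ ($K{\left(g \right)} = \frac{- \frac{6}{-2} + \frac{g}{g}}{8} = \frac{\left(-6\right) \left(- \frac{1}{2}\right) + 1}{8} = \frac{3 + 1}{8} = \frac{1}{8} \cdot 4 = \frac{1}{2}$)
$\frac{\left(-4 + 1 \cdot 6\right) 162}{c{\left(-8,-13 \right)} + K{\left(-10 \right)}} = \frac{\left(-4 + 1 \cdot 6\right) 162}{-8 + \frac{1}{2}} = \frac{\left(-4 + 6\right) 162}{- \frac{15}{2}} = 2 \cdot 162 \left(- \frac{2}{15}\right) = 324 \left(- \frac{2}{15}\right) = - \frac{216}{5}$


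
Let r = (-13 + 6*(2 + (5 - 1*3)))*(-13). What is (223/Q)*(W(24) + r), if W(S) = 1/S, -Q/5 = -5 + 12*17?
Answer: 765113/23880 ≈ 32.040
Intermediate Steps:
Q = -995 (Q = -5*(-5 + 12*17) = -5*(-5 + 204) = -5*199 = -995)
r = -143 (r = (-13 + 6*(2 + (5 - 3)))*(-13) = (-13 + 6*(2 + 2))*(-13) = (-13 + 6*4)*(-13) = (-13 + 24)*(-13) = 11*(-13) = -143)
(223/Q)*(W(24) + r) = (223/(-995))*(1/24 - 143) = (223*(-1/995))*(1/24 - 143) = -223/995*(-3431/24) = 765113/23880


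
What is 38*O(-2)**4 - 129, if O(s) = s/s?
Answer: -91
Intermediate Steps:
O(s) = 1
38*O(-2)**4 - 129 = 38*1**4 - 129 = 38*1 - 129 = 38 - 129 = -91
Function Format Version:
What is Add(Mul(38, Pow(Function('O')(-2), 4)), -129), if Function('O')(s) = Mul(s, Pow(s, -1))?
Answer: -91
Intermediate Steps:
Function('O')(s) = 1
Add(Mul(38, Pow(Function('O')(-2), 4)), -129) = Add(Mul(38, Pow(1, 4)), -129) = Add(Mul(38, 1), -129) = Add(38, -129) = -91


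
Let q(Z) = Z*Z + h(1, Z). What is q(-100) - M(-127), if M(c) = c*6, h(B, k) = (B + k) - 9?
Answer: 10654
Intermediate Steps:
h(B, k) = -9 + B + k
q(Z) = -8 + Z + Z² (q(Z) = Z*Z + (-9 + 1 + Z) = Z² + (-8 + Z) = -8 + Z + Z²)
M(c) = 6*c
q(-100) - M(-127) = (-8 - 100 + (-100)²) - 6*(-127) = (-8 - 100 + 10000) - 1*(-762) = 9892 + 762 = 10654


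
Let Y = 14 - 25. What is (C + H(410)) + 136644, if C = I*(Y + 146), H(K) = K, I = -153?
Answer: 116399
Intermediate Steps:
Y = -11
C = -20655 (C = -153*(-11 + 146) = -153*135 = -20655)
(C + H(410)) + 136644 = (-20655 + 410) + 136644 = -20245 + 136644 = 116399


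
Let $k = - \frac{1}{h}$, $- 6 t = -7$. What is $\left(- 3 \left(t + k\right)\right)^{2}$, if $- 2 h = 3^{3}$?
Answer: $\frac{4489}{324} \approx 13.855$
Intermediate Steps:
$t = \frac{7}{6}$ ($t = \left(- \frac{1}{6}\right) \left(-7\right) = \frac{7}{6} \approx 1.1667$)
$h = - \frac{27}{2}$ ($h = - \frac{3^{3}}{2} = \left(- \frac{1}{2}\right) 27 = - \frac{27}{2} \approx -13.5$)
$k = \frac{2}{27}$ ($k = - \frac{1}{- \frac{27}{2}} = \left(-1\right) \left(- \frac{2}{27}\right) = \frac{2}{27} \approx 0.074074$)
$\left(- 3 \left(t + k\right)\right)^{2} = \left(- 3 \left(\frac{7}{6} + \frac{2}{27}\right)\right)^{2} = \left(\left(-3\right) \frac{67}{54}\right)^{2} = \left(- \frac{67}{18}\right)^{2} = \frac{4489}{324}$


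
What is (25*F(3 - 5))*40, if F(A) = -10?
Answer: -10000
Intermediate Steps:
(25*F(3 - 5))*40 = (25*(-10))*40 = -250*40 = -10000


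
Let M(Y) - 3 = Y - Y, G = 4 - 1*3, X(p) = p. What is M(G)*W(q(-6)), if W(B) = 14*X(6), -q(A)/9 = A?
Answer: 252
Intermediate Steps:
q(A) = -9*A
G = 1 (G = 4 - 3 = 1)
M(Y) = 3 (M(Y) = 3 + (Y - Y) = 3 + 0 = 3)
W(B) = 84 (W(B) = 14*6 = 84)
M(G)*W(q(-6)) = 3*84 = 252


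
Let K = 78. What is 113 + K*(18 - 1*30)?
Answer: -823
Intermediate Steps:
113 + K*(18 - 1*30) = 113 + 78*(18 - 1*30) = 113 + 78*(18 - 30) = 113 + 78*(-12) = 113 - 936 = -823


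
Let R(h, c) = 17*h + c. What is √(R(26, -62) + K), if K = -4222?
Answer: I*√3842 ≈ 61.984*I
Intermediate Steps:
R(h, c) = c + 17*h
√(R(26, -62) + K) = √((-62 + 17*26) - 4222) = √((-62 + 442) - 4222) = √(380 - 4222) = √(-3842) = I*√3842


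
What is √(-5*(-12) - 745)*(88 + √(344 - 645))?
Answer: -√206185 + 88*I*√685 ≈ -454.08 + 2303.2*I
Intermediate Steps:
√(-5*(-12) - 745)*(88 + √(344 - 645)) = √(60 - 745)*(88 + √(-301)) = √(-685)*(88 + I*√301) = (I*√685)*(88 + I*√301) = I*√685*(88 + I*√301)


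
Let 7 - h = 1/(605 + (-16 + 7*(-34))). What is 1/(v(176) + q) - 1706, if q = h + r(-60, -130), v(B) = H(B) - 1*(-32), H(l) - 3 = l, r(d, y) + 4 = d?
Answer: -92214067/54053 ≈ -1706.0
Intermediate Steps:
r(d, y) = -4 + d
H(l) = 3 + l
h = 2456/351 (h = 7 - 1/(605 + (-16 + 7*(-34))) = 7 - 1/(605 + (-16 - 238)) = 7 - 1/(605 - 254) = 7 - 1/351 = 2456/351 ≈ 6.9972)
v(B) = 35 + B (v(B) = (3 + B) - 1*(-32) = (3 + B) + 32 = 35 + B)
q = -20008/351 (q = 2456/351 + (-4 - 60) = 2456/351 - 64 = -20008/351 ≈ -57.003)
1/(v(176) + q) - 1706 = 1/((35 + 176) - 20008/351) - 1706 = 1/(211 - 20008/351) - 1706 = 1/(54053/351) - 1706 = 351/54053 - 1706 = -92214067/54053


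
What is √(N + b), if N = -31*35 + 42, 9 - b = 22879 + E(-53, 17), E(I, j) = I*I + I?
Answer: I*√26669 ≈ 163.31*I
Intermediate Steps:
E(I, j) = I + I² (E(I, j) = I² + I = I + I²)
b = -25626 (b = 9 - (22879 - 53*(1 - 53)) = 9 - (22879 - 53*(-52)) = 9 - (22879 + 2756) = 9 - 1*25635 = 9 - 25635 = -25626)
N = -1043 (N = -1085 + 42 = -1043)
√(N + b) = √(-1043 - 25626) = √(-26669) = I*√26669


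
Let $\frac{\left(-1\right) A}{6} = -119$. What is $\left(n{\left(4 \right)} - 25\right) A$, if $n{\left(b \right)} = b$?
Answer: $-14994$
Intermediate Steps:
$A = 714$ ($A = \left(-6\right) \left(-119\right) = 714$)
$\left(n{\left(4 \right)} - 25\right) A = \left(4 - 25\right) 714 = \left(-21\right) 714 = -14994$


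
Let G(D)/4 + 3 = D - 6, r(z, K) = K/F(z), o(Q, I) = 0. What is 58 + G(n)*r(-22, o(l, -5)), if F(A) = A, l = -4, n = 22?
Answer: 58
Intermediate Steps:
r(z, K) = K/z
G(D) = -36 + 4*D (G(D) = -12 + 4*(D - 6) = -12 + 4*(-6 + D) = -12 + (-24 + 4*D) = -36 + 4*D)
58 + G(n)*r(-22, o(l, -5)) = 58 + (-36 + 4*22)*(0/(-22)) = 58 + (-36 + 88)*(0*(-1/22)) = 58 + 52*0 = 58 + 0 = 58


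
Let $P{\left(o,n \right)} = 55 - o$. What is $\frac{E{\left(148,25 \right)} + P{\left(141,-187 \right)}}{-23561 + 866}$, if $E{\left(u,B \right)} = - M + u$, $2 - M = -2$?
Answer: $- \frac{58}{22695} \approx -0.0025556$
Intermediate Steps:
$M = 4$ ($M = 2 - -2 = 2 + 2 = 4$)
$E{\left(u,B \right)} = -4 + u$ ($E{\left(u,B \right)} = \left(-1\right) 4 + u = -4 + u$)
$\frac{E{\left(148,25 \right)} + P{\left(141,-187 \right)}}{-23561 + 866} = \frac{\left(-4 + 148\right) + \left(55 - 141\right)}{-23561 + 866} = \frac{144 + \left(55 - 141\right)}{-22695} = \left(144 - 86\right) \left(- \frac{1}{22695}\right) = 58 \left(- \frac{1}{22695}\right) = - \frac{58}{22695}$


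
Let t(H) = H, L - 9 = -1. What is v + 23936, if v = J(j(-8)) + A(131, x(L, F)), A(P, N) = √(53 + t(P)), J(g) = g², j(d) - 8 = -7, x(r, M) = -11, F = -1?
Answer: 23937 + 2*√46 ≈ 23951.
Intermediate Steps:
L = 8 (L = 9 - 1 = 8)
j(d) = 1 (j(d) = 8 - 7 = 1)
A(P, N) = √(53 + P)
v = 1 + 2*√46 (v = 1² + √(53 + 131) = 1 + √184 = 1 + 2*√46 ≈ 14.565)
v + 23936 = (1 + 2*√46) + 23936 = 23937 + 2*√46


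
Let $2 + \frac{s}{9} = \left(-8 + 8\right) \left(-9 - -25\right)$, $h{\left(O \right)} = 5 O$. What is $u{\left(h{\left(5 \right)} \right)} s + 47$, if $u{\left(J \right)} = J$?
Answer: $-403$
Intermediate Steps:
$s = -18$ ($s = -18 + 9 \left(-8 + 8\right) \left(-9 - -25\right) = -18 + 9 \cdot 0 \left(-9 + 25\right) = -18 + 9 \cdot 0 \cdot 16 = -18 + 9 \cdot 0 = -18 + 0 = -18$)
$u{\left(h{\left(5 \right)} \right)} s + 47 = 5 \cdot 5 \left(-18\right) + 47 = 25 \left(-18\right) + 47 = -450 + 47 = -403$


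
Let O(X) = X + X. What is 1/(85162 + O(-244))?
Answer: 1/84674 ≈ 1.1810e-5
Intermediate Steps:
O(X) = 2*X
1/(85162 + O(-244)) = 1/(85162 + 2*(-244)) = 1/(85162 - 488) = 1/84674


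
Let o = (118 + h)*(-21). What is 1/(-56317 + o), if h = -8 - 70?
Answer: -1/57157 ≈ -1.7496e-5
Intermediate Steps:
h = -78
o = -840 (o = (118 - 78)*(-21) = 40*(-21) = -840)
1/(-56317 + o) = 1/(-56317 - 840) = 1/(-57157) = -1/57157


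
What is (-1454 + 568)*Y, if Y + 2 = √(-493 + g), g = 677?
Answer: 1772 - 1772*√46 ≈ -10246.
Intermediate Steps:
Y = -2 + 2*√46 (Y = -2 + √(-493 + 677) = -2 + √184 = -2 + 2*√46 ≈ 11.565)
(-1454 + 568)*Y = (-1454 + 568)*(-2 + 2*√46) = -886*(-2 + 2*√46) = 1772 - 1772*√46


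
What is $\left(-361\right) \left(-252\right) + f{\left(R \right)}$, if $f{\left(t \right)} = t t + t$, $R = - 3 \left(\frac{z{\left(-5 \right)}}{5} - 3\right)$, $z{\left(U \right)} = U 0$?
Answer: $91062$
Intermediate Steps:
$z{\left(U \right)} = 0$
$R = 9$ ($R = - 3 \left(\frac{0}{5} - 3\right) = - 3 \left(0 \cdot \frac{1}{5} - 3\right) = - 3 \left(0 - 3\right) = \left(-3\right) \left(-3\right) = 9$)
$f{\left(t \right)} = t + t^{2}$ ($f{\left(t \right)} = t^{2} + t = t + t^{2}$)
$\left(-361\right) \left(-252\right) + f{\left(R \right)} = \left(-361\right) \left(-252\right) + 9 \left(1 + 9\right) = 90972 + 9 \cdot 10 = 90972 + 90 = 91062$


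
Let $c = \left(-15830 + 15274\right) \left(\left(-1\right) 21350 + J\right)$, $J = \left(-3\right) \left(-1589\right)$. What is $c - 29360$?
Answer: $9190788$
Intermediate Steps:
$J = 4767$
$c = 9220148$ ($c = \left(-15830 + 15274\right) \left(\left(-1\right) 21350 + 4767\right) = - 556 \left(-21350 + 4767\right) = \left(-556\right) \left(-16583\right) = 9220148$)
$c - 29360 = 9220148 - 29360 = 9190788$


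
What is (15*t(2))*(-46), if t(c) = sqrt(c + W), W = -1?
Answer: -690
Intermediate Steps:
t(c) = sqrt(-1 + c) (t(c) = sqrt(c - 1) = sqrt(-1 + c))
(15*t(2))*(-46) = (15*sqrt(-1 + 2))*(-46) = (15*sqrt(1))*(-46) = (15*1)*(-46) = 15*(-46) = -690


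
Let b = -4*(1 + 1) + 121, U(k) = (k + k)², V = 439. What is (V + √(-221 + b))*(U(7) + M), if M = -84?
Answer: 49168 + 672*I*√3 ≈ 49168.0 + 1163.9*I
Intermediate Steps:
U(k) = 4*k² (U(k) = (2*k)² = 4*k²)
b = 113 (b = -4*2 + 121 = -8 + 121 = 113)
(V + √(-221 + b))*(U(7) + M) = (439 + √(-221 + 113))*(4*7² - 84) = (439 + √(-108))*(4*49 - 84) = (439 + 6*I*√3)*(196 - 84) = (439 + 6*I*√3)*112 = 49168 + 672*I*√3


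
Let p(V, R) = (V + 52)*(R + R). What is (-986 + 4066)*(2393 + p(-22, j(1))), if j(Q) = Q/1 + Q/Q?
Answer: 7740040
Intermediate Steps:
j(Q) = 1 + Q (j(Q) = Q*1 + 1 = Q + 1 = 1 + Q)
p(V, R) = 2*R*(52 + V) (p(V, R) = (52 + V)*(2*R) = 2*R*(52 + V))
(-986 + 4066)*(2393 + p(-22, j(1))) = (-986 + 4066)*(2393 + 2*(1 + 1)*(52 - 22)) = 3080*(2393 + 2*2*30) = 3080*(2393 + 120) = 3080*2513 = 7740040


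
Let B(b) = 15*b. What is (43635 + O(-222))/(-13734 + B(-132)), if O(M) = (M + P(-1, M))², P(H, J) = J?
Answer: -80257/5238 ≈ -15.322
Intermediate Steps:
O(M) = 4*M² (O(M) = (M + M)² = (2*M)² = 4*M²)
(43635 + O(-222))/(-13734 + B(-132)) = (43635 + 4*(-222)²)/(-13734 + 15*(-132)) = (43635 + 4*49284)/(-13734 - 1980) = (43635 + 197136)/(-15714) = 240771*(-1/15714) = -80257/5238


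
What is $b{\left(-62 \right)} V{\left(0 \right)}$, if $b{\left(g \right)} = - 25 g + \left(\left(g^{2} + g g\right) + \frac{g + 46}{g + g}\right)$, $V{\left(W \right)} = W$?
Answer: $0$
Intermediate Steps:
$b{\left(g \right)} = - 25 g + 2 g^{2} + \frac{46 + g}{2 g}$ ($b{\left(g \right)} = - 25 g + \left(\left(g^{2} + g^{2}\right) + \frac{46 + g}{2 g}\right) = - 25 g + \left(2 g^{2} + \left(46 + g\right) \frac{1}{2 g}\right) = - 25 g + \left(2 g^{2} + \frac{46 + g}{2 g}\right) = - 25 g + 2 g^{2} + \frac{46 + g}{2 g}$)
$b{\left(-62 \right)} V{\left(0 \right)} = \left(\frac{1}{2} - -1550 + 2 \left(-62\right)^{2} + \frac{23}{-62}\right) 0 = \left(\frac{1}{2} + 1550 + 2 \cdot 3844 + 23 \left(- \frac{1}{62}\right)\right) 0 = \left(\frac{1}{2} + 1550 + 7688 - \frac{23}{62}\right) 0 = \frac{286382}{31} \cdot 0 = 0$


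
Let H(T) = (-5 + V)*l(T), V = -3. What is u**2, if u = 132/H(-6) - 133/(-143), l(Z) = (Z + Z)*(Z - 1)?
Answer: 34515625/64128064 ≈ 0.53823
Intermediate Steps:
l(Z) = 2*Z*(-1 + Z) (l(Z) = (2*Z)*(-1 + Z) = 2*Z*(-1 + Z))
H(T) = -16*T*(-1 + T) (H(T) = (-5 - 3)*(2*T*(-1 + T)) = -16*T*(-1 + T))
u = 5875/8008 (u = 132/((16*(-6)*(1 - 1*(-6)))) - 133/(-143) = 132/((16*(-6)*(1 + 6))) - 133*(-1/143) = 132/((16*(-6)*7)) + 133/143 = 132/(-672) + 133/143 = 132*(-1/672) + 133/143 = -11/56 + 133/143 = 5875/8008 ≈ 0.73364)
u**2 = (5875/8008)**2 = 34515625/64128064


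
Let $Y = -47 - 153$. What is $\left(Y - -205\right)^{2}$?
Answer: $25$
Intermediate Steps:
$Y = -200$
$\left(Y - -205\right)^{2} = \left(-200 - -205\right)^{2} = \left(-200 + \left(-39 + 244\right)\right)^{2} = \left(-200 + 205\right)^{2} = 5^{2} = 25$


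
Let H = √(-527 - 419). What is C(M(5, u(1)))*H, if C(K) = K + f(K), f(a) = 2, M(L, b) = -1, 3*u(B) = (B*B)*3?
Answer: I*√946 ≈ 30.757*I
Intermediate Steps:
u(B) = B² (u(B) = ((B*B)*3)/3 = (B²*3)/3 = (3*B²)/3 = B²)
C(K) = 2 + K (C(K) = K + 2 = 2 + K)
H = I*√946 (H = √(-946) = I*√946 ≈ 30.757*I)
C(M(5, u(1)))*H = (2 - 1)*(I*√946) = 1*(I*√946) = I*√946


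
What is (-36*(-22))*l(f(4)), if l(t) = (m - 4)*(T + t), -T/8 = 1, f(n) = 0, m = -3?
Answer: 44352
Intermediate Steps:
T = -8 (T = -8*1 = -8)
l(t) = 56 - 7*t (l(t) = (-3 - 4)*(-8 + t) = -7*(-8 + t) = 56 - 7*t)
(-36*(-22))*l(f(4)) = (-36*(-22))*(56 - 7*0) = 792*(56 + 0) = 792*56 = 44352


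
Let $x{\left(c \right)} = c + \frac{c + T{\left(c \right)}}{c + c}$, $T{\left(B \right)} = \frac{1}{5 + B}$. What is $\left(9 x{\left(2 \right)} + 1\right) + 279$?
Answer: $\frac{8479}{28} \approx 302.82$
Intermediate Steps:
$x{\left(c \right)} = c + \frac{c + \frac{1}{5 + c}}{2 c}$ ($x{\left(c \right)} = c + \frac{c + \frac{1}{5 + c}}{c + c} = c + \frac{c + \frac{1}{5 + c}}{2 c}$)
$\left(9 x{\left(2 \right)} + 1\right) + 279 = \left(9 \frac{1 + 2 \left(1 + 2 \cdot 2\right) \left(5 + 2\right)}{2 \cdot 2 \left(5 + 2\right)} + 1\right) + 279 = \left(9 \cdot \frac{1}{2} \cdot \frac{1}{2} \cdot \frac{1}{7} \left(1 + 2 \left(1 + 4\right) 7\right) + 1\right) + 279 = \left(9 \cdot \frac{1}{2} \cdot \frac{1}{2} \cdot \frac{1}{7} \left(1 + 2 \cdot 5 \cdot 7\right) + 1\right) + 279 = \left(9 \cdot \frac{1}{2} \cdot \frac{1}{2} \cdot \frac{1}{7} \left(1 + 70\right) + 1\right) + 279 = \left(9 \cdot \frac{1}{2} \cdot \frac{1}{2} \cdot \frac{1}{7} \cdot 71 + 1\right) + 279 = \left(9 \cdot \frac{71}{28} + 1\right) + 279 = \left(\frac{639}{28} + 1\right) + 279 = \frac{667}{28} + 279 = \frac{8479}{28}$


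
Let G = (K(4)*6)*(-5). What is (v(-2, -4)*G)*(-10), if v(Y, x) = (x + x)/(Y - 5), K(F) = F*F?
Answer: 38400/7 ≈ 5485.7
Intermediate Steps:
K(F) = F²
G = -480 (G = (4²*6)*(-5) = (16*6)*(-5) = 96*(-5) = -480)
v(Y, x) = 2*x/(-5 + Y) (v(Y, x) = (2*x)/(-5 + Y) = 2*x/(-5 + Y))
(v(-2, -4)*G)*(-10) = ((2*(-4)/(-5 - 2))*(-480))*(-10) = ((2*(-4)/(-7))*(-480))*(-10) = ((2*(-4)*(-⅐))*(-480))*(-10) = ((8/7)*(-480))*(-10) = -3840/7*(-10) = 38400/7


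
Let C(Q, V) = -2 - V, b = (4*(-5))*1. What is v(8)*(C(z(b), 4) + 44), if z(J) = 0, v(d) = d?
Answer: 304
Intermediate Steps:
b = -20 (b = -20*1 = -20)
v(8)*(C(z(b), 4) + 44) = 8*((-2 - 1*4) + 44) = 8*((-2 - 4) + 44) = 8*(-6 + 44) = 8*38 = 304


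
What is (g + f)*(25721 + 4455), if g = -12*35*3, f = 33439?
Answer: 971033504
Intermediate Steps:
g = -1260 (g = -420*3 = -1260)
(g + f)*(25721 + 4455) = (-1260 + 33439)*(25721 + 4455) = 32179*30176 = 971033504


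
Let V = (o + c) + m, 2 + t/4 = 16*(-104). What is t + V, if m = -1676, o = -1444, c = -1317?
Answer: -11101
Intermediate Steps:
t = -6664 (t = -8 + 4*(16*(-104)) = -8 + 4*(-1664) = -8 - 6656 = -6664)
V = -4437 (V = (-1444 - 1317) - 1676 = -2761 - 1676 = -4437)
t + V = -6664 - 4437 = -11101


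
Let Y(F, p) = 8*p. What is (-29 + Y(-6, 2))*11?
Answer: -143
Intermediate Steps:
(-29 + Y(-6, 2))*11 = (-29 + 8*2)*11 = (-29 + 16)*11 = -13*11 = -143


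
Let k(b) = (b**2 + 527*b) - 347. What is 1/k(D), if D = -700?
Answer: 1/120753 ≈ 8.2814e-6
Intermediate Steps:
k(b) = -347 + b**2 + 527*b
1/k(D) = 1/(-347 + (-700)**2 + 527*(-700)) = 1/(-347 + 490000 - 368900) = 1/120753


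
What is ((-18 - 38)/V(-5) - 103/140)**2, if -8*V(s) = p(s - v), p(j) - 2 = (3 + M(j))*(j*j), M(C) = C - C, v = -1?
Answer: 33143049/490000 ≈ 67.639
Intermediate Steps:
M(C) = 0
p(j) = 2 + 3*j**2 (p(j) = 2 + (3 + 0)*(j*j) = 2 + 3*j**2)
V(s) = -1/4 - 3*(1 + s)**2/8 (V(s) = -(2 + 3*(s - 1*(-1))**2)/8 = -(2 + 3*(s + 1)**2)/8 = -(2 + 3*(1 + s)**2)/8 = -1/4 - 3*(1 + s)**2/8)
((-18 - 38)/V(-5) - 103/140)**2 = ((-18 - 38)/(-1/4 - 3*(1 - 5)**2/8) - 103/140)**2 = (-56/(-1/4 - 3/8*(-4)**2) - 103*1/140)**2 = (-56/(-1/4 - 3/8*16) - 103/140)**2 = (-56/(-1/4 - 6) - 103/140)**2 = (-56/(-25/4) - 103/140)**2 = (-56*(-4/25) - 103/140)**2 = (224/25 - 103/140)**2 = (5757/700)**2 = 33143049/490000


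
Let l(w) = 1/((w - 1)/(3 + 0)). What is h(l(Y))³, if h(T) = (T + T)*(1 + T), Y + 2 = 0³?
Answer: 0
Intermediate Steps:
Y = -2 (Y = -2 + 0³ = -2 + 0 = -2)
l(w) = 1/(-⅓ + w/3) (l(w) = 1/((-1 + w)/3) = 1/((-1 + w)*(⅓)) = 1/(-⅓ + w/3))
h(T) = 2*T*(1 + T) (h(T) = (2*T)*(1 + T) = 2*T*(1 + T))
h(l(Y))³ = (2*(3/(-1 - 2))*(1 + 3/(-1 - 2)))³ = (2*(3/(-3))*(1 + 3/(-3)))³ = (2*(3*(-⅓))*(1 + 3*(-⅓)))³ = (2*(-1)*(1 - 1))³ = (2*(-1)*0)³ = 0³ = 0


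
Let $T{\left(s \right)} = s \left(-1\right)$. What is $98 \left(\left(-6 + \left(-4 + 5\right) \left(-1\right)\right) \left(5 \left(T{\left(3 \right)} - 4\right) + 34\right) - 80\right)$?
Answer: $-7154$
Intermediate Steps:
$T{\left(s \right)} = - s$
$98 \left(\left(-6 + \left(-4 + 5\right) \left(-1\right)\right) \left(5 \left(T{\left(3 \right)} - 4\right) + 34\right) - 80\right) = 98 \left(\left(-6 + \left(-4 + 5\right) \left(-1\right)\right) \left(5 \left(\left(-1\right) 3 - 4\right) + 34\right) - 80\right) = 98 \left(\left(-6 + 1 \left(-1\right)\right) \left(5 \left(-3 - 4\right) + 34\right) - 80\right) = 98 \left(\left(-6 - 1\right) \left(5 \left(-7\right) + 34\right) - 80\right) = 98 \left(- 7 \left(-35 + 34\right) - 80\right) = 98 \left(\left(-7\right) \left(-1\right) - 80\right) = 98 \left(7 - 80\right) = 98 \left(-73\right) = -7154$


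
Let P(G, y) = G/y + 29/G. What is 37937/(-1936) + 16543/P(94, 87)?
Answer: 261487907761/21991024 ≈ 11891.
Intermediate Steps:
P(G, y) = 29/G + G/y
37937/(-1936) + 16543/P(94, 87) = 37937/(-1936) + 16543/(29/94 + 94/87) = 37937*(-1/1936) + 16543/(29*(1/94) + 94*(1/87)) = -37937/1936 + 16543/(29/94 + 94/87) = -37937/1936 + 16543/(11359/8178) = -37937/1936 + 16543*(8178/11359) = -37937/1936 + 135288654/11359 = 261487907761/21991024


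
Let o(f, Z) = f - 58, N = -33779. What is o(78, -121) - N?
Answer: 33799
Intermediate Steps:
o(f, Z) = -58 + f
o(78, -121) - N = (-58 + 78) - 1*(-33779) = 20 + 33779 = 33799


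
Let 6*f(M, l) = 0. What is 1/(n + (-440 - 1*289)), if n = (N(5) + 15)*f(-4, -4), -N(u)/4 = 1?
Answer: -1/729 ≈ -0.0013717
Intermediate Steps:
N(u) = -4 (N(u) = -4*1 = -4)
f(M, l) = 0 (f(M, l) = (⅙)*0 = 0)
n = 0 (n = (-4 + 15)*0 = 11*0 = 0)
1/(n + (-440 - 1*289)) = 1/(0 + (-440 - 1*289)) = 1/(0 + (-440 - 289)) = 1/(0 - 729) = 1/(-729) = -1/729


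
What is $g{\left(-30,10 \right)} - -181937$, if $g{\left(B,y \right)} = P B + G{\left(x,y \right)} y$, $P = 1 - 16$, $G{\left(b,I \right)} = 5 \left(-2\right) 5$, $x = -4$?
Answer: $181887$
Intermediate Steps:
$G{\left(b,I \right)} = -50$ ($G{\left(b,I \right)} = \left(-10\right) 5 = -50$)
$P = -15$
$g{\left(B,y \right)} = - 50 y - 15 B$ ($g{\left(B,y \right)} = - 15 B - 50 y = - 50 y - 15 B$)
$g{\left(-30,10 \right)} - -181937 = \left(\left(-50\right) 10 - -450\right) - -181937 = \left(-500 + 450\right) + 181937 = -50 + 181937 = 181887$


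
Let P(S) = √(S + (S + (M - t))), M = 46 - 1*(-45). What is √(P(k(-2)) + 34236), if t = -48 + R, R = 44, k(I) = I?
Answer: √(34236 + √91) ≈ 185.06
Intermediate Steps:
M = 91 (M = 46 + 45 = 91)
t = -4 (t = -48 + 44 = -4)
P(S) = √(95 + 2*S) (P(S) = √(S + (S + (91 - 1*(-4)))) = √(S + (S + (91 + 4))) = √(S + (S + 95)) = √(S + (95 + S)) = √(95 + 2*S))
√(P(k(-2)) + 34236) = √(√(95 + 2*(-2)) + 34236) = √(√(95 - 4) + 34236) = √(√91 + 34236) = √(34236 + √91)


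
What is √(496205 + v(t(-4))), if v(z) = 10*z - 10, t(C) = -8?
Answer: √496115 ≈ 704.35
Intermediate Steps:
v(z) = -10 + 10*z
√(496205 + v(t(-4))) = √(496205 + (-10 + 10*(-8))) = √(496205 + (-10 - 80)) = √(496205 - 90) = √496115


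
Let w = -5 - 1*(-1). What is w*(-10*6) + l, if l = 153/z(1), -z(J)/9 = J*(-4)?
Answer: 977/4 ≈ 244.25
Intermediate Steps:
z(J) = 36*J (z(J) = -9*J*(-4) = -(-36)*J = 36*J)
w = -4 (w = -5 + 1 = -4)
l = 17/4 (l = 153/((36*1)) = 153/36 = 153*(1/36) = 17/4 ≈ 4.2500)
w*(-10*6) + l = -(-40)*6 + 17/4 = -4*(-60) + 17/4 = 240 + 17/4 = 977/4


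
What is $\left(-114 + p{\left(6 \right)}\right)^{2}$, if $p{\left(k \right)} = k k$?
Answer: $6084$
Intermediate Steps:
$p{\left(k \right)} = k^{2}$
$\left(-114 + p{\left(6 \right)}\right)^{2} = \left(-114 + 6^{2}\right)^{2} = \left(-114 + 36\right)^{2} = \left(-78\right)^{2} = 6084$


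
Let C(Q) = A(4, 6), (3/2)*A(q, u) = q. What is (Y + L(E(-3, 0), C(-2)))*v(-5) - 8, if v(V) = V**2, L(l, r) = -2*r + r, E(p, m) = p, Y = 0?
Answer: -224/3 ≈ -74.667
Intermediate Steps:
A(q, u) = 2*q/3
C(Q) = 8/3 (C(Q) = (2/3)*4 = 8/3)
L(l, r) = -r
(Y + L(E(-3, 0), C(-2)))*v(-5) - 8 = (0 - 1*8/3)*(-5)**2 - 8 = (0 - 8/3)*25 - 8 = -8/3*25 - 8 = -200/3 - 8 = -224/3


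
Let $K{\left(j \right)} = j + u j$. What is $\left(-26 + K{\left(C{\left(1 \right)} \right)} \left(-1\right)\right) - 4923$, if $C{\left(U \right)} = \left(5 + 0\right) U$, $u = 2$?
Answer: $-4964$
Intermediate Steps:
$C{\left(U \right)} = 5 U$
$K{\left(j \right)} = 3 j$ ($K{\left(j \right)} = j + 2 j = 3 j$)
$\left(-26 + K{\left(C{\left(1 \right)} \right)} \left(-1\right)\right) - 4923 = \left(-26 + 3 \cdot 5 \cdot 1 \left(-1\right)\right) - 4923 = \left(-26 + 3 \cdot 5 \left(-1\right)\right) - 4923 = \left(-26 + 15 \left(-1\right)\right) - 4923 = \left(-26 - 15\right) - 4923 = -41 - 4923 = -4964$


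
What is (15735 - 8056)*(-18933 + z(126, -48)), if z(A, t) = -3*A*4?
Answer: -156997155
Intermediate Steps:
z(A, t) = -12*A
(15735 - 8056)*(-18933 + z(126, -48)) = (15735 - 8056)*(-18933 - 12*126) = 7679*(-18933 - 1512) = 7679*(-20445) = -156997155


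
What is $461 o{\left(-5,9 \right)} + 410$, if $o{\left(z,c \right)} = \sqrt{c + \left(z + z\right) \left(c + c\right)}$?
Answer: $410 + 1383 i \sqrt{19} \approx 410.0 + 6028.4 i$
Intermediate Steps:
$o{\left(z,c \right)} = \sqrt{c + 4 c z}$ ($o{\left(z,c \right)} = \sqrt{c + 2 z 2 c} = \sqrt{c + 4 c z}$)
$461 o{\left(-5,9 \right)} + 410 = 461 \sqrt{9 \left(1 + 4 \left(-5\right)\right)} + 410 = 461 \sqrt{9 \left(1 - 20\right)} + 410 = 461 \sqrt{9 \left(-19\right)} + 410 = 461 \sqrt{-171} + 410 = 461 \cdot 3 i \sqrt{19} + 410 = 1383 i \sqrt{19} + 410 = 410 + 1383 i \sqrt{19}$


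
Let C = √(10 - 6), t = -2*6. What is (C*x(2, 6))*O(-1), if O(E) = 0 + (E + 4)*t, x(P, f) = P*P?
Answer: -288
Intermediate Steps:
t = -12
x(P, f) = P²
O(E) = -48 - 12*E (O(E) = 0 + (E + 4)*(-12) = 0 + (4 + E)*(-12) = 0 + (-48 - 12*E) = -48 - 12*E)
C = 2 (C = √4 = 2)
(C*x(2, 6))*O(-1) = (2*2²)*(-48 - 12*(-1)) = (2*4)*(-48 + 12) = 8*(-36) = -288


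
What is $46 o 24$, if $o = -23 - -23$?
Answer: $0$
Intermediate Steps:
$o = 0$ ($o = -23 + 23 = 0$)
$46 o 24 = 46 \cdot 0 \cdot 24 = 0 \cdot 24 = 0$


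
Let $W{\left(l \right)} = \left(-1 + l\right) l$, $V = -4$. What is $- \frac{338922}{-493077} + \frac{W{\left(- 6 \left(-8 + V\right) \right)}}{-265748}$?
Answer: $\frac{7295602836}{10919518883} \approx 0.66813$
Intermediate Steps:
$W{\left(l \right)} = l \left(-1 + l\right)$
$- \frac{338922}{-493077} + \frac{W{\left(- 6 \left(-8 + V\right) \right)}}{-265748} = - \frac{338922}{-493077} + \frac{- 6 \left(-8 - 4\right) \left(-1 - 6 \left(-8 - 4\right)\right)}{-265748} = \left(-338922\right) \left(- \frac{1}{493077}\right) + \left(-6\right) \left(-12\right) \left(-1 - -72\right) \left(- \frac{1}{265748}\right) = \frac{112974}{164359} + 72 \left(-1 + 72\right) \left(- \frac{1}{265748}\right) = \frac{112974}{164359} + 72 \cdot 71 \left(- \frac{1}{265748}\right) = \frac{112974}{164359} + 5112 \left(- \frac{1}{265748}\right) = \frac{112974}{164359} - \frac{1278}{66437} = \frac{7295602836}{10919518883}$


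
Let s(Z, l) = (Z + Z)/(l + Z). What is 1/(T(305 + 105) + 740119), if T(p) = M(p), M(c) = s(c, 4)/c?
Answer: 207/153204634 ≈ 1.3511e-6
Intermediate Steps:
s(Z, l) = 2*Z/(Z + l) (s(Z, l) = (2*Z)/(Z + l) = 2*Z/(Z + l))
M(c) = 2/(4 + c) (M(c) = (2*c/(c + 4))/c = (2*c/(4 + c))/c = 2/(4 + c))
T(p) = 2/(4 + p)
1/(T(305 + 105) + 740119) = 1/(2/(4 + (305 + 105)) + 740119) = 1/(2/(4 + 410) + 740119) = 1/(2/414 + 740119) = 1/(2*(1/414) + 740119) = 1/(1/207 + 740119) = 1/(153204634/207) = 207/153204634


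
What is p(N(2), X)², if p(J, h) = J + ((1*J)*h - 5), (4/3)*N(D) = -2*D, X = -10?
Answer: 484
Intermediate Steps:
N(D) = -3*D/2 (N(D) = 3*(-2*D)/4 = -3*D/2)
p(J, h) = -5 + J + J*h (p(J, h) = J + (J*h - 5) = J + (-5 + J*h) = -5 + J + J*h)
p(N(2), X)² = (-5 - 3/2*2 - 3/2*2*(-10))² = (-5 - 3 - 3*(-10))² = (-5 - 3 + 30)² = 22² = 484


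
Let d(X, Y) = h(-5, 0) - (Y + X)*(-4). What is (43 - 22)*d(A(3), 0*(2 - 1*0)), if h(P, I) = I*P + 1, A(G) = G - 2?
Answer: 105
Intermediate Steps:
A(G) = -2 + G
h(P, I) = 1 + I*P
d(X, Y) = 1 + 4*X + 4*Y (d(X, Y) = (1 + 0*(-5)) - (Y + X)*(-4) = (1 + 0) - (X + Y)*(-4) = 1 - (-4*X - 4*Y) = 1 + (4*X + 4*Y) = 1 + 4*X + 4*Y)
(43 - 22)*d(A(3), 0*(2 - 1*0)) = (43 - 22)*(1 + 4*(-2 + 3) + 4*(0*(2 - 1*0))) = 21*(1 + 4*1 + 4*(0*(2 + 0))) = 21*(1 + 4 + 4*(0*2)) = 21*(1 + 4 + 4*0) = 21*(1 + 4 + 0) = 21*5 = 105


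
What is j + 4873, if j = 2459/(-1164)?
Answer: 5669713/1164 ≈ 4870.9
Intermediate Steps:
j = -2459/1164 (j = 2459*(-1/1164) = -2459/1164 ≈ -2.1125)
j + 4873 = -2459/1164 + 4873 = 5669713/1164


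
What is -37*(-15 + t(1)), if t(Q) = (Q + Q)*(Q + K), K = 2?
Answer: 333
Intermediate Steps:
t(Q) = 2*Q*(2 + Q) (t(Q) = (Q + Q)*(Q + 2) = (2*Q)*(2 + Q) = 2*Q*(2 + Q))
-37*(-15 + t(1)) = -37*(-15 + 2*1*(2 + 1)) = -37*(-15 + 2*1*3) = -37*(-15 + 6) = -37*(-9) = 333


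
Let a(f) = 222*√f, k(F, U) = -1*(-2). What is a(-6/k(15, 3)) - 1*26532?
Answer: -26532 + 222*I*√3 ≈ -26532.0 + 384.52*I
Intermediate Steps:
k(F, U) = 2
a(-6/k(15, 3)) - 1*26532 = 222*√(-6/2) - 1*26532 = 222*√(-6*½) - 26532 = 222*√(-3) - 26532 = 222*(I*√3) - 26532 = 222*I*√3 - 26532 = -26532 + 222*I*√3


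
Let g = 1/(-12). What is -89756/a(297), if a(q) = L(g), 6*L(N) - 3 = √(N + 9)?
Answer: -19387296 + 1077072*√321 ≈ -89965.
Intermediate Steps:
g = -1/12 ≈ -0.083333
L(N) = ½ + √(9 + N)/6 (L(N) = ½ + √(N + 9)/6 = ½ + √(9 + N)/6)
a(q) = ½ + √321/36 (a(q) = ½ + √(9 - 1/12)/6 = ½ + √(107/12)/6 = ½ + (√321/6)/6 = ½ + √321/36)
-89756/a(297) = -89756/(½ + √321/36)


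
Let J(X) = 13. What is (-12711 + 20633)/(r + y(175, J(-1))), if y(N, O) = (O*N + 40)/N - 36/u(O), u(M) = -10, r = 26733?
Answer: 138635/468122 ≈ 0.29615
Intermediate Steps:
y(N, O) = 18/5 + (40 + N*O)/N (y(N, O) = (O*N + 40)/N - 36/(-10) = (N*O + 40)/N - 36*(-⅒) = (40 + N*O)/N + 18/5 = 18/5 + (40 + N*O)/N)
(-12711 + 20633)/(r + y(175, J(-1))) = (-12711 + 20633)/(26733 + (18/5 + 13 + 40/175)) = 7922/(26733 + (18/5 + 13 + 40*(1/175))) = 7922/(26733 + (18/5 + 13 + 8/35)) = 7922/(26733 + 589/35) = 7922/(936244/35) = 7922*(35/936244) = 138635/468122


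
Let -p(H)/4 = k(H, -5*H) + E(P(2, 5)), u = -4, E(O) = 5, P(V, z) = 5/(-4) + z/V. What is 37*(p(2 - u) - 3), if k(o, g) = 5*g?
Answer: 21349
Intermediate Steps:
P(V, z) = -5/4 + z/V (P(V, z) = 5*(-1/4) + z/V = -5/4 + z/V)
p(H) = -20 + 100*H (p(H) = -4*(5*(-5*H) + 5) = -4*(-25*H + 5) = -4*(5 - 25*H) = -20 + 100*H)
37*(p(2 - u) - 3) = 37*((-20 + 100*(2 - 1*(-4))) - 3) = 37*((-20 + 100*(2 + 4)) - 3) = 37*((-20 + 100*6) - 3) = 37*((-20 + 600) - 3) = 37*(580 - 3) = 37*577 = 21349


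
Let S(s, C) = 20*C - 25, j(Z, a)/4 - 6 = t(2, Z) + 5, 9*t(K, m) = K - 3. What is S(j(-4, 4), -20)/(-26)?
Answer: 425/26 ≈ 16.346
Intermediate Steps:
t(K, m) = -⅓ + K/9 (t(K, m) = (K - 3)/9 = (-3 + K)/9 = -⅓ + K/9)
j(Z, a) = 392/9 (j(Z, a) = 24 + 4*((-⅓ + (⅑)*2) + 5) = 24 + 4*((-⅓ + 2/9) + 5) = 24 + 4*(-⅑ + 5) = 24 + 4*(44/9) = 24 + 176/9 = 392/9)
S(s, C) = -25 + 20*C
S(j(-4, 4), -20)/(-26) = (-25 + 20*(-20))/(-26) = (-25 - 400)*(-1/26) = -425*(-1/26) = 425/26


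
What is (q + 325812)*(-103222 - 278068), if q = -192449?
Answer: -50849978270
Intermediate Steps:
(q + 325812)*(-103222 - 278068) = (-192449 + 325812)*(-103222 - 278068) = 133363*(-381290) = -50849978270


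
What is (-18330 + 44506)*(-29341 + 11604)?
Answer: -464283712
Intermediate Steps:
(-18330 + 44506)*(-29341 + 11604) = 26176*(-17737) = -464283712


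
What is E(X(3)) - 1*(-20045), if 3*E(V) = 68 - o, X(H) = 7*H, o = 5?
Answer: 20066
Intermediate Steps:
E(V) = 21 (E(V) = (68 - 1*5)/3 = (68 - 5)/3 = (1/3)*63 = 21)
E(X(3)) - 1*(-20045) = 21 - 1*(-20045) = 21 + 20045 = 20066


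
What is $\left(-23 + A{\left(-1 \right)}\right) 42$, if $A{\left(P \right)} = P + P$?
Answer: $-1050$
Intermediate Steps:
$A{\left(P \right)} = 2 P$
$\left(-23 + A{\left(-1 \right)}\right) 42 = \left(-23 + 2 \left(-1\right)\right) 42 = \left(-23 - 2\right) 42 = \left(-25\right) 42 = -1050$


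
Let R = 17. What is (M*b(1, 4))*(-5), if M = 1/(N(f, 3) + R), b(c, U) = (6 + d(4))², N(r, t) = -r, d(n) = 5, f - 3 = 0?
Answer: -605/14 ≈ -43.214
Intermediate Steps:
f = 3 (f = 3 + 0 = 3)
b(c, U) = 121 (b(c, U) = (6 + 5)² = 11² = 121)
M = 1/14 (M = 1/(-1*3 + 17) = 1/(-3 + 17) = 1/14 ≈ 0.071429)
(M*b(1, 4))*(-5) = ((1/14)*121)*(-5) = (121/14)*(-5) = -605/14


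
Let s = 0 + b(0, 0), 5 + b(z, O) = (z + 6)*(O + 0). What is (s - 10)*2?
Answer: -30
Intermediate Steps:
b(z, O) = -5 + O*(6 + z) (b(z, O) = -5 + (z + 6)*(O + 0) = -5 + (6 + z)*O = -5 + O*(6 + z))
s = -5 (s = 0 + (-5 + 6*0 + 0*0) = 0 + (-5 + 0 + 0) = 0 - 5 = -5)
(s - 10)*2 = (-5 - 10)*2 = -15*2 = -30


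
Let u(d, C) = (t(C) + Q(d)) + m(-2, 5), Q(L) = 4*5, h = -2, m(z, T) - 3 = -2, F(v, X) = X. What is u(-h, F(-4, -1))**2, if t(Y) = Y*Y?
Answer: 484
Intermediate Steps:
m(z, T) = 1 (m(z, T) = 3 - 2 = 1)
Q(L) = 20
t(Y) = Y**2
u(d, C) = 21 + C**2 (u(d, C) = (C**2 + 20) + 1 = (20 + C**2) + 1 = 21 + C**2)
u(-h, F(-4, -1))**2 = (21 + (-1)**2)**2 = (21 + 1)**2 = 22**2 = 484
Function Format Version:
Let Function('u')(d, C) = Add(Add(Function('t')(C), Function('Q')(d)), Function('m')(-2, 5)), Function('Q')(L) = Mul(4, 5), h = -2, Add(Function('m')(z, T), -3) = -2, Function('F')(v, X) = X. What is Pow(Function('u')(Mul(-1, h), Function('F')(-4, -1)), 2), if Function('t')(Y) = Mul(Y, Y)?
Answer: 484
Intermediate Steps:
Function('m')(z, T) = 1 (Function('m')(z, T) = Add(3, -2) = 1)
Function('Q')(L) = 20
Function('t')(Y) = Pow(Y, 2)
Function('u')(d, C) = Add(21, Pow(C, 2)) (Function('u')(d, C) = Add(Add(Pow(C, 2), 20), 1) = Add(Add(20, Pow(C, 2)), 1) = Add(21, Pow(C, 2)))
Pow(Function('u')(Mul(-1, h), Function('F')(-4, -1)), 2) = Pow(Add(21, Pow(-1, 2)), 2) = Pow(Add(21, 1), 2) = Pow(22, 2) = 484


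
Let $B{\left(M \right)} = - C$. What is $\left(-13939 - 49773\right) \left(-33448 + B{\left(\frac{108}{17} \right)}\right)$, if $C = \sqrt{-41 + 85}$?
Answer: $2131038976 + 127424 \sqrt{11} \approx 2.1315 \cdot 10^{9}$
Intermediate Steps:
$C = 2 \sqrt{11}$ ($C = \sqrt{44} = 2 \sqrt{11} \approx 6.6332$)
$B{\left(M \right)} = - 2 \sqrt{11}$
$\left(-13939 - 49773\right) \left(-33448 + B{\left(\frac{108}{17} \right)}\right) = \left(-13939 - 49773\right) \left(-33448 - 2 \sqrt{11}\right) = - 63712 \left(-33448 - 2 \sqrt{11}\right) = 2131038976 + 127424 \sqrt{11}$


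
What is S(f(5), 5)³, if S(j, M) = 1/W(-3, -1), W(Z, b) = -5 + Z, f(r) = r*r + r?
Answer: -1/512 ≈ -0.0019531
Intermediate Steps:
f(r) = r + r² (f(r) = r² + r = r + r²)
S(j, M) = -⅛ (S(j, M) = 1/(-5 - 3) = 1/(-8) = 1*(-⅛) = -⅛)
S(f(5), 5)³ = (-⅛)³ = -1/512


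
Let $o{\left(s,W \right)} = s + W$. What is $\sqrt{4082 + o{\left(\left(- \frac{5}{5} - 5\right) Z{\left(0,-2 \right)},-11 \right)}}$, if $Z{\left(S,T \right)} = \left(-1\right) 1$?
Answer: $3 \sqrt{453} \approx 63.851$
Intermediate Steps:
$Z{\left(S,T \right)} = -1$
$o{\left(s,W \right)} = W + s$
$\sqrt{4082 + o{\left(\left(- \frac{5}{5} - 5\right) Z{\left(0,-2 \right)},-11 \right)}} = \sqrt{4082 - \left(11 - \left(- \frac{5}{5} - 5\right) \left(-1\right)\right)} = \sqrt{4082 - \left(11 - \left(\left(-5\right) \frac{1}{5} - 5\right) \left(-1\right)\right)} = \sqrt{4082 - \left(11 - \left(-1 - 5\right) \left(-1\right)\right)} = \sqrt{4082 - 5} = \sqrt{4077} = 3 \sqrt{453}$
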